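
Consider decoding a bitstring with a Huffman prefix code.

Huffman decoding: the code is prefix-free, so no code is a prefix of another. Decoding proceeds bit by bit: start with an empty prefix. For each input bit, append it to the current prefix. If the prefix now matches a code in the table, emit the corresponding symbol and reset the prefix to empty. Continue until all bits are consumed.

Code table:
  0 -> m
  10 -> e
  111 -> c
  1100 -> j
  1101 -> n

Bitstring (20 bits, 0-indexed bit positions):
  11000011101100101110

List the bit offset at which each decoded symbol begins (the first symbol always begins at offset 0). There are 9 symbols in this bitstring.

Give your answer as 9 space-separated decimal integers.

Bit 0: prefix='1' (no match yet)
Bit 1: prefix='11' (no match yet)
Bit 2: prefix='110' (no match yet)
Bit 3: prefix='1100' -> emit 'j', reset
Bit 4: prefix='0' -> emit 'm', reset
Bit 5: prefix='0' -> emit 'm', reset
Bit 6: prefix='1' (no match yet)
Bit 7: prefix='11' (no match yet)
Bit 8: prefix='111' -> emit 'c', reset
Bit 9: prefix='0' -> emit 'm', reset
Bit 10: prefix='1' (no match yet)
Bit 11: prefix='11' (no match yet)
Bit 12: prefix='110' (no match yet)
Bit 13: prefix='1100' -> emit 'j', reset
Bit 14: prefix='1' (no match yet)
Bit 15: prefix='10' -> emit 'e', reset
Bit 16: prefix='1' (no match yet)
Bit 17: prefix='11' (no match yet)
Bit 18: prefix='111' -> emit 'c', reset
Bit 19: prefix='0' -> emit 'm', reset

Answer: 0 4 5 6 9 10 14 16 19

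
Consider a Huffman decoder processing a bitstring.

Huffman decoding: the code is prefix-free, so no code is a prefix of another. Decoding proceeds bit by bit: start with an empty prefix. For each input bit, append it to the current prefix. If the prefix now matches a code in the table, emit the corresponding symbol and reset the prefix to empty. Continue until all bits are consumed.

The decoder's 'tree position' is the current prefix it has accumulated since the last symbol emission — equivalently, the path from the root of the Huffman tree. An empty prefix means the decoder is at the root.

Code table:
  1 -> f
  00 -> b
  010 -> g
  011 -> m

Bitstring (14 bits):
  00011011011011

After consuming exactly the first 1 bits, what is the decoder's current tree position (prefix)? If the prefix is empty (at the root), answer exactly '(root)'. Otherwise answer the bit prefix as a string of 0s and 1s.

Answer: 0

Derivation:
Bit 0: prefix='0' (no match yet)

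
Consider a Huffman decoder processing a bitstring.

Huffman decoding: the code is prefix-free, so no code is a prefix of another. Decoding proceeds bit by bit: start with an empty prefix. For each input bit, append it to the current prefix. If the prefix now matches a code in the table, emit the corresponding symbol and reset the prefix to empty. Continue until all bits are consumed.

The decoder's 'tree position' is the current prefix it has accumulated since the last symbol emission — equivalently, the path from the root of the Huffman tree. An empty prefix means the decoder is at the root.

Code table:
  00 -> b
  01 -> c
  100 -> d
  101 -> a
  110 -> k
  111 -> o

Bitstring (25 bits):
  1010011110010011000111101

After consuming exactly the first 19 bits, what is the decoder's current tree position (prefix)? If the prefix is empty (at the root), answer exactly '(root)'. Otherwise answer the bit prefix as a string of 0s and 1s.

Bit 0: prefix='1' (no match yet)
Bit 1: prefix='10' (no match yet)
Bit 2: prefix='101' -> emit 'a', reset
Bit 3: prefix='0' (no match yet)
Bit 4: prefix='00' -> emit 'b', reset
Bit 5: prefix='1' (no match yet)
Bit 6: prefix='11' (no match yet)
Bit 7: prefix='111' -> emit 'o', reset
Bit 8: prefix='1' (no match yet)
Bit 9: prefix='10' (no match yet)
Bit 10: prefix='100' -> emit 'd', reset
Bit 11: prefix='1' (no match yet)
Bit 12: prefix='10' (no match yet)
Bit 13: prefix='100' -> emit 'd', reset
Bit 14: prefix='1' (no match yet)
Bit 15: prefix='11' (no match yet)
Bit 16: prefix='110' -> emit 'k', reset
Bit 17: prefix='0' (no match yet)
Bit 18: prefix='00' -> emit 'b', reset

Answer: (root)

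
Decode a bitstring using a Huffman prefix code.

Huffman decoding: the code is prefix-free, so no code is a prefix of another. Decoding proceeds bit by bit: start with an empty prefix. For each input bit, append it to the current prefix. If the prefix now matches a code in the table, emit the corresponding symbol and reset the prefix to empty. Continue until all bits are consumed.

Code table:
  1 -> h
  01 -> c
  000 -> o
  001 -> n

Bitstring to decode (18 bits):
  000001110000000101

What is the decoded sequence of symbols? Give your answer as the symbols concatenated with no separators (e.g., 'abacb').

Answer: onhhoocc

Derivation:
Bit 0: prefix='0' (no match yet)
Bit 1: prefix='00' (no match yet)
Bit 2: prefix='000' -> emit 'o', reset
Bit 3: prefix='0' (no match yet)
Bit 4: prefix='00' (no match yet)
Bit 5: prefix='001' -> emit 'n', reset
Bit 6: prefix='1' -> emit 'h', reset
Bit 7: prefix='1' -> emit 'h', reset
Bit 8: prefix='0' (no match yet)
Bit 9: prefix='00' (no match yet)
Bit 10: prefix='000' -> emit 'o', reset
Bit 11: prefix='0' (no match yet)
Bit 12: prefix='00' (no match yet)
Bit 13: prefix='000' -> emit 'o', reset
Bit 14: prefix='0' (no match yet)
Bit 15: prefix='01' -> emit 'c', reset
Bit 16: prefix='0' (no match yet)
Bit 17: prefix='01' -> emit 'c', reset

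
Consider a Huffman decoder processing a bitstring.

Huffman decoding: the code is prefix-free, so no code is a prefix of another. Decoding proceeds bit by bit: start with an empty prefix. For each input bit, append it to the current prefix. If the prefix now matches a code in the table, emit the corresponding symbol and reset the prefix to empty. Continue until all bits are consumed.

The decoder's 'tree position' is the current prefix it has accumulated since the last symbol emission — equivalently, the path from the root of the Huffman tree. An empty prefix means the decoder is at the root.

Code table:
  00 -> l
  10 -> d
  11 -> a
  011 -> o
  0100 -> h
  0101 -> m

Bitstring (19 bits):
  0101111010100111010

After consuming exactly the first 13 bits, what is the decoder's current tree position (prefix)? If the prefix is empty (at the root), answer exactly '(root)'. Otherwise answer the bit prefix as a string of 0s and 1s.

Answer: 0

Derivation:
Bit 0: prefix='0' (no match yet)
Bit 1: prefix='01' (no match yet)
Bit 2: prefix='010' (no match yet)
Bit 3: prefix='0101' -> emit 'm', reset
Bit 4: prefix='1' (no match yet)
Bit 5: prefix='11' -> emit 'a', reset
Bit 6: prefix='1' (no match yet)
Bit 7: prefix='10' -> emit 'd', reset
Bit 8: prefix='1' (no match yet)
Bit 9: prefix='10' -> emit 'd', reset
Bit 10: prefix='1' (no match yet)
Bit 11: prefix='10' -> emit 'd', reset
Bit 12: prefix='0' (no match yet)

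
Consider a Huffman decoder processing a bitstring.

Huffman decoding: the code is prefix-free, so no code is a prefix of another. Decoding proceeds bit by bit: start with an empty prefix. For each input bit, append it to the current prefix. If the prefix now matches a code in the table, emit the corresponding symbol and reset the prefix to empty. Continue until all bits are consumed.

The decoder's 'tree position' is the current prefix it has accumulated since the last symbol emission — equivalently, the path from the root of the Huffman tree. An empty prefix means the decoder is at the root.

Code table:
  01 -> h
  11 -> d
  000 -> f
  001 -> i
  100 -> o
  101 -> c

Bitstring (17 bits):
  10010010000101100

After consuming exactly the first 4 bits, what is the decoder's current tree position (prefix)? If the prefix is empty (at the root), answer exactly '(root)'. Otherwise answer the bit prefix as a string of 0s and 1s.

Answer: 1

Derivation:
Bit 0: prefix='1' (no match yet)
Bit 1: prefix='10' (no match yet)
Bit 2: prefix='100' -> emit 'o', reset
Bit 3: prefix='1' (no match yet)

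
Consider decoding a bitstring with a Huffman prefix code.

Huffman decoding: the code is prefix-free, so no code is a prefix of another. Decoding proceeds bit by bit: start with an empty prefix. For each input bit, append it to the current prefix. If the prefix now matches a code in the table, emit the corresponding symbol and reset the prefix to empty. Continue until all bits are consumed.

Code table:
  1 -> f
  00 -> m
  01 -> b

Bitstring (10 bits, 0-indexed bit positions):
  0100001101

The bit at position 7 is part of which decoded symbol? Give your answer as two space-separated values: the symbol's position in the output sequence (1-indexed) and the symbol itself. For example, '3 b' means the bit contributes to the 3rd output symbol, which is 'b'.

Bit 0: prefix='0' (no match yet)
Bit 1: prefix='01' -> emit 'b', reset
Bit 2: prefix='0' (no match yet)
Bit 3: prefix='00' -> emit 'm', reset
Bit 4: prefix='0' (no match yet)
Bit 5: prefix='00' -> emit 'm', reset
Bit 6: prefix='1' -> emit 'f', reset
Bit 7: prefix='1' -> emit 'f', reset
Bit 8: prefix='0' (no match yet)
Bit 9: prefix='01' -> emit 'b', reset

Answer: 5 f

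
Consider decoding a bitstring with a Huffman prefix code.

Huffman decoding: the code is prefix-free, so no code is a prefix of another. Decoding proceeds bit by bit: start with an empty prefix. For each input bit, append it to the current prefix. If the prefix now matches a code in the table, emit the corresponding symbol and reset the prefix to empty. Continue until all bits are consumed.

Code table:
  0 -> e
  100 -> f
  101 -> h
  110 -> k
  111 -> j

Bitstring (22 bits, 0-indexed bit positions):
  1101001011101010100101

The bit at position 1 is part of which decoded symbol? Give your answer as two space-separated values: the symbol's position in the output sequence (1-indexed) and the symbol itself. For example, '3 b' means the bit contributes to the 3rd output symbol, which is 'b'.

Answer: 1 k

Derivation:
Bit 0: prefix='1' (no match yet)
Bit 1: prefix='11' (no match yet)
Bit 2: prefix='110' -> emit 'k', reset
Bit 3: prefix='1' (no match yet)
Bit 4: prefix='10' (no match yet)
Bit 5: prefix='100' -> emit 'f', reset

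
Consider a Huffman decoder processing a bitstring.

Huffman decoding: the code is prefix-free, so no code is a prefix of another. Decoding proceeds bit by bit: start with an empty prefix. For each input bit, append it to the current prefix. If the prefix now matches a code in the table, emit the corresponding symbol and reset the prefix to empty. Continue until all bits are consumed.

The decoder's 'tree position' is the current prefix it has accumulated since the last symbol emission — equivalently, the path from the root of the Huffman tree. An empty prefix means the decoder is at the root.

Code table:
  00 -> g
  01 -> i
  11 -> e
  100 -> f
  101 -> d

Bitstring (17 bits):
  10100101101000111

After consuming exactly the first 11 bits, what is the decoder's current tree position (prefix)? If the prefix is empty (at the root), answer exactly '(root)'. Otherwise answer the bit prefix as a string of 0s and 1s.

Bit 0: prefix='1' (no match yet)
Bit 1: prefix='10' (no match yet)
Bit 2: prefix='101' -> emit 'd', reset
Bit 3: prefix='0' (no match yet)
Bit 4: prefix='00' -> emit 'g', reset
Bit 5: prefix='1' (no match yet)
Bit 6: prefix='10' (no match yet)
Bit 7: prefix='101' -> emit 'd', reset
Bit 8: prefix='1' (no match yet)
Bit 9: prefix='10' (no match yet)
Bit 10: prefix='101' -> emit 'd', reset

Answer: (root)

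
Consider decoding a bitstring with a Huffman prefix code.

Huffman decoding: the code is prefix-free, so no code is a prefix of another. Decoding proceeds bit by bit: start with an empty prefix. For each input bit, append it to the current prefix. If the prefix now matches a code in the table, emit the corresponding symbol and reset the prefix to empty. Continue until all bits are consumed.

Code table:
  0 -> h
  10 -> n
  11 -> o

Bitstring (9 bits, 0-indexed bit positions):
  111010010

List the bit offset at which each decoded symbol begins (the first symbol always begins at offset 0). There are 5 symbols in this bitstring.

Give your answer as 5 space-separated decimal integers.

Answer: 0 2 4 6 7

Derivation:
Bit 0: prefix='1' (no match yet)
Bit 1: prefix='11' -> emit 'o', reset
Bit 2: prefix='1' (no match yet)
Bit 3: prefix='10' -> emit 'n', reset
Bit 4: prefix='1' (no match yet)
Bit 5: prefix='10' -> emit 'n', reset
Bit 6: prefix='0' -> emit 'h', reset
Bit 7: prefix='1' (no match yet)
Bit 8: prefix='10' -> emit 'n', reset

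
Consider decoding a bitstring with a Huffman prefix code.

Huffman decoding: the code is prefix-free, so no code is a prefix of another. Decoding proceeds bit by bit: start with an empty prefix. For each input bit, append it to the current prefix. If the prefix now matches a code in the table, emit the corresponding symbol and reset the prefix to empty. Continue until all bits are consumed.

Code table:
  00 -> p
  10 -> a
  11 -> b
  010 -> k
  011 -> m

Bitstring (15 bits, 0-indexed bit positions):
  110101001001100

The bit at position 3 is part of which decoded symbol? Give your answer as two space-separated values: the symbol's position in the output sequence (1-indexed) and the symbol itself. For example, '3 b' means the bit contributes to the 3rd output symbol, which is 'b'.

Answer: 2 k

Derivation:
Bit 0: prefix='1' (no match yet)
Bit 1: prefix='11' -> emit 'b', reset
Bit 2: prefix='0' (no match yet)
Bit 3: prefix='01' (no match yet)
Bit 4: prefix='010' -> emit 'k', reset
Bit 5: prefix='1' (no match yet)
Bit 6: prefix='10' -> emit 'a', reset
Bit 7: prefix='0' (no match yet)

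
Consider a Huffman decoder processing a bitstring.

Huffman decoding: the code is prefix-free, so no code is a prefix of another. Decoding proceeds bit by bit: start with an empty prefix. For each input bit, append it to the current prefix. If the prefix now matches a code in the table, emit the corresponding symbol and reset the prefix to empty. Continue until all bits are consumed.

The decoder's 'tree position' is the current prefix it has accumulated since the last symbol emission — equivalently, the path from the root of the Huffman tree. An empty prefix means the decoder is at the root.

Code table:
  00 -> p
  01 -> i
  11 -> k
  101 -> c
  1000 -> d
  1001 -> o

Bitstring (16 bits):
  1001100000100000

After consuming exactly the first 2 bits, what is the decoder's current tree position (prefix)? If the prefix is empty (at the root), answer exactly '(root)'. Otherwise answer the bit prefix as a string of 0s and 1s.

Answer: 10

Derivation:
Bit 0: prefix='1' (no match yet)
Bit 1: prefix='10' (no match yet)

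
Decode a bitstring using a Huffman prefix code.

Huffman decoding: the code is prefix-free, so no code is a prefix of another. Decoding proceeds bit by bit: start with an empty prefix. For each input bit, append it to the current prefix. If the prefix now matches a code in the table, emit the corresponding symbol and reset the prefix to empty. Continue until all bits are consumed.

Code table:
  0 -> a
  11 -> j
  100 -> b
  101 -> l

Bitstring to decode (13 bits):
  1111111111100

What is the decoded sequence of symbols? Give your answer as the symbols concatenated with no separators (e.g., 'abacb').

Answer: jjjjjb

Derivation:
Bit 0: prefix='1' (no match yet)
Bit 1: prefix='11' -> emit 'j', reset
Bit 2: prefix='1' (no match yet)
Bit 3: prefix='11' -> emit 'j', reset
Bit 4: prefix='1' (no match yet)
Bit 5: prefix='11' -> emit 'j', reset
Bit 6: prefix='1' (no match yet)
Bit 7: prefix='11' -> emit 'j', reset
Bit 8: prefix='1' (no match yet)
Bit 9: prefix='11' -> emit 'j', reset
Bit 10: prefix='1' (no match yet)
Bit 11: prefix='10' (no match yet)
Bit 12: prefix='100' -> emit 'b', reset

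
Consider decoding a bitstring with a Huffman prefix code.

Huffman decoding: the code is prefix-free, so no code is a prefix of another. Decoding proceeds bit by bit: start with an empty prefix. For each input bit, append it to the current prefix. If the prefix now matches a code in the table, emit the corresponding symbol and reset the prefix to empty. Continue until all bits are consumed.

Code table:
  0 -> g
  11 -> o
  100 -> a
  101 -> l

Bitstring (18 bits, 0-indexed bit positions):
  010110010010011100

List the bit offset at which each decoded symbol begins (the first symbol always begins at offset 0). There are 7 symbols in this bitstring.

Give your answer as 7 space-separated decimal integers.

Bit 0: prefix='0' -> emit 'g', reset
Bit 1: prefix='1' (no match yet)
Bit 2: prefix='10' (no match yet)
Bit 3: prefix='101' -> emit 'l', reset
Bit 4: prefix='1' (no match yet)
Bit 5: prefix='10' (no match yet)
Bit 6: prefix='100' -> emit 'a', reset
Bit 7: prefix='1' (no match yet)
Bit 8: prefix='10' (no match yet)
Bit 9: prefix='100' -> emit 'a', reset
Bit 10: prefix='1' (no match yet)
Bit 11: prefix='10' (no match yet)
Bit 12: prefix='100' -> emit 'a', reset
Bit 13: prefix='1' (no match yet)
Bit 14: prefix='11' -> emit 'o', reset
Bit 15: prefix='1' (no match yet)
Bit 16: prefix='10' (no match yet)
Bit 17: prefix='100' -> emit 'a', reset

Answer: 0 1 4 7 10 13 15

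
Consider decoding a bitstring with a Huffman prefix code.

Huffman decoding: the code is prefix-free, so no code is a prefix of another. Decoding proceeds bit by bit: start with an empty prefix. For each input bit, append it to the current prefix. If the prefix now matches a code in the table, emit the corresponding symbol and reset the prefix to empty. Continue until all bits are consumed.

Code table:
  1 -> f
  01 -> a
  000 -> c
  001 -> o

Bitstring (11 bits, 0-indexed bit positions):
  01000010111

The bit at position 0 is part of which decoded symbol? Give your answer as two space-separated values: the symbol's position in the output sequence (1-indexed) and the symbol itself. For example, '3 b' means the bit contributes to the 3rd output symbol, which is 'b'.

Bit 0: prefix='0' (no match yet)
Bit 1: prefix='01' -> emit 'a', reset
Bit 2: prefix='0' (no match yet)
Bit 3: prefix='00' (no match yet)
Bit 4: prefix='000' -> emit 'c', reset

Answer: 1 a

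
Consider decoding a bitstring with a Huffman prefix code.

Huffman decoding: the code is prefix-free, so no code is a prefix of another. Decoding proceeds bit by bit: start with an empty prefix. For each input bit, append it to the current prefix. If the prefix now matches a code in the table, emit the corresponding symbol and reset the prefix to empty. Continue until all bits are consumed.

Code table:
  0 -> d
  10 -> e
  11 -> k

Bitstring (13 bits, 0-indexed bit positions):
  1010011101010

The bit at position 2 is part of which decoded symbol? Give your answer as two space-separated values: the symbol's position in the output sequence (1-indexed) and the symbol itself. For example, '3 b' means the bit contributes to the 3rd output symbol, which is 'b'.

Bit 0: prefix='1' (no match yet)
Bit 1: prefix='10' -> emit 'e', reset
Bit 2: prefix='1' (no match yet)
Bit 3: prefix='10' -> emit 'e', reset
Bit 4: prefix='0' -> emit 'd', reset
Bit 5: prefix='1' (no match yet)
Bit 6: prefix='11' -> emit 'k', reset

Answer: 2 e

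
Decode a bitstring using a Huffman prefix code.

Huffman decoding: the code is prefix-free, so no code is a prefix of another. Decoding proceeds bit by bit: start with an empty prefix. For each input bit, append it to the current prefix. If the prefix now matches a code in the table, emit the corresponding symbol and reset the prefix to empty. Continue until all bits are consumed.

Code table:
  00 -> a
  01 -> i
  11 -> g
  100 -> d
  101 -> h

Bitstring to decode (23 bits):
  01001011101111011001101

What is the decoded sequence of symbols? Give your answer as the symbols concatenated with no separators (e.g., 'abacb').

Answer: iahgighdgi

Derivation:
Bit 0: prefix='0' (no match yet)
Bit 1: prefix='01' -> emit 'i', reset
Bit 2: prefix='0' (no match yet)
Bit 3: prefix='00' -> emit 'a', reset
Bit 4: prefix='1' (no match yet)
Bit 5: prefix='10' (no match yet)
Bit 6: prefix='101' -> emit 'h', reset
Bit 7: prefix='1' (no match yet)
Bit 8: prefix='11' -> emit 'g', reset
Bit 9: prefix='0' (no match yet)
Bit 10: prefix='01' -> emit 'i', reset
Bit 11: prefix='1' (no match yet)
Bit 12: prefix='11' -> emit 'g', reset
Bit 13: prefix='1' (no match yet)
Bit 14: prefix='10' (no match yet)
Bit 15: prefix='101' -> emit 'h', reset
Bit 16: prefix='1' (no match yet)
Bit 17: prefix='10' (no match yet)
Bit 18: prefix='100' -> emit 'd', reset
Bit 19: prefix='1' (no match yet)
Bit 20: prefix='11' -> emit 'g', reset
Bit 21: prefix='0' (no match yet)
Bit 22: prefix='01' -> emit 'i', reset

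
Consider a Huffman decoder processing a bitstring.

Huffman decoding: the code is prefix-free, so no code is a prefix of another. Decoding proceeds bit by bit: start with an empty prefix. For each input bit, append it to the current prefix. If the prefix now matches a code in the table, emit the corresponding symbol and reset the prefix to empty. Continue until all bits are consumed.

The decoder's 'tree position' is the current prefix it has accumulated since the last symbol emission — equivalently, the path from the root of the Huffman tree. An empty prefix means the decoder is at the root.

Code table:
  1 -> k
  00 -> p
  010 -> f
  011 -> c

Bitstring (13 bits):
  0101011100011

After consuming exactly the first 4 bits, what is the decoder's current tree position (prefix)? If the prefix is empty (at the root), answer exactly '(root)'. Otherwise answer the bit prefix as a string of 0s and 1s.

Answer: (root)

Derivation:
Bit 0: prefix='0' (no match yet)
Bit 1: prefix='01' (no match yet)
Bit 2: prefix='010' -> emit 'f', reset
Bit 3: prefix='1' -> emit 'k', reset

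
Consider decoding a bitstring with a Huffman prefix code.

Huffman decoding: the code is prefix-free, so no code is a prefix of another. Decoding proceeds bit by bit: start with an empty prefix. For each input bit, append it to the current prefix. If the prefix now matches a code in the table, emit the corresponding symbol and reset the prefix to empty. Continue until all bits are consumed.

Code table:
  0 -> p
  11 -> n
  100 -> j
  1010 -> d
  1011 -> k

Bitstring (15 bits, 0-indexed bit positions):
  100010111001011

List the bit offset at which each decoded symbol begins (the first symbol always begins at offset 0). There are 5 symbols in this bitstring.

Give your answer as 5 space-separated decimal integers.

Bit 0: prefix='1' (no match yet)
Bit 1: prefix='10' (no match yet)
Bit 2: prefix='100' -> emit 'j', reset
Bit 3: prefix='0' -> emit 'p', reset
Bit 4: prefix='1' (no match yet)
Bit 5: prefix='10' (no match yet)
Bit 6: prefix='101' (no match yet)
Bit 7: prefix='1011' -> emit 'k', reset
Bit 8: prefix='1' (no match yet)
Bit 9: prefix='10' (no match yet)
Bit 10: prefix='100' -> emit 'j', reset
Bit 11: prefix='1' (no match yet)
Bit 12: prefix='10' (no match yet)
Bit 13: prefix='101' (no match yet)
Bit 14: prefix='1011' -> emit 'k', reset

Answer: 0 3 4 8 11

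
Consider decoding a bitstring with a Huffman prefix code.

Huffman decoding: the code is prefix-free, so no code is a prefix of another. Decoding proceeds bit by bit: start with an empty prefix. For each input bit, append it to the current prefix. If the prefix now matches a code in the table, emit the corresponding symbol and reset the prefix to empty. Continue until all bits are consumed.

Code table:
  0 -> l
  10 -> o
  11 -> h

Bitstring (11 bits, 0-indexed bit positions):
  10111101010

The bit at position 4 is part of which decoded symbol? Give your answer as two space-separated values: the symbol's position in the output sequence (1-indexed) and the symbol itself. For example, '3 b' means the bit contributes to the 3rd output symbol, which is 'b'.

Answer: 3 h

Derivation:
Bit 0: prefix='1' (no match yet)
Bit 1: prefix='10' -> emit 'o', reset
Bit 2: prefix='1' (no match yet)
Bit 3: prefix='11' -> emit 'h', reset
Bit 4: prefix='1' (no match yet)
Bit 5: prefix='11' -> emit 'h', reset
Bit 6: prefix='0' -> emit 'l', reset
Bit 7: prefix='1' (no match yet)
Bit 8: prefix='10' -> emit 'o', reset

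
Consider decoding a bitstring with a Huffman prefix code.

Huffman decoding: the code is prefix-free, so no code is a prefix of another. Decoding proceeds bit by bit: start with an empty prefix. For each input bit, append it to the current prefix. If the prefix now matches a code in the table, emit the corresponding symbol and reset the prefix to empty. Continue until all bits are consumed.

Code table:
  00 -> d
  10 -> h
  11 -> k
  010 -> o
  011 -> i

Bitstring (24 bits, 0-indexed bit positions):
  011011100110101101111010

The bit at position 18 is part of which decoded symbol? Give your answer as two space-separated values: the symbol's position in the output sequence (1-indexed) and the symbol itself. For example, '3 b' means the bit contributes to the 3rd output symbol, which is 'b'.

Answer: 7 i

Derivation:
Bit 0: prefix='0' (no match yet)
Bit 1: prefix='01' (no match yet)
Bit 2: prefix='011' -> emit 'i', reset
Bit 3: prefix='0' (no match yet)
Bit 4: prefix='01' (no match yet)
Bit 5: prefix='011' -> emit 'i', reset
Bit 6: prefix='1' (no match yet)
Bit 7: prefix='10' -> emit 'h', reset
Bit 8: prefix='0' (no match yet)
Bit 9: prefix='01' (no match yet)
Bit 10: prefix='011' -> emit 'i', reset
Bit 11: prefix='0' (no match yet)
Bit 12: prefix='01' (no match yet)
Bit 13: prefix='010' -> emit 'o', reset
Bit 14: prefix='1' (no match yet)
Bit 15: prefix='11' -> emit 'k', reset
Bit 16: prefix='0' (no match yet)
Bit 17: prefix='01' (no match yet)
Bit 18: prefix='011' -> emit 'i', reset
Bit 19: prefix='1' (no match yet)
Bit 20: prefix='11' -> emit 'k', reset
Bit 21: prefix='0' (no match yet)
Bit 22: prefix='01' (no match yet)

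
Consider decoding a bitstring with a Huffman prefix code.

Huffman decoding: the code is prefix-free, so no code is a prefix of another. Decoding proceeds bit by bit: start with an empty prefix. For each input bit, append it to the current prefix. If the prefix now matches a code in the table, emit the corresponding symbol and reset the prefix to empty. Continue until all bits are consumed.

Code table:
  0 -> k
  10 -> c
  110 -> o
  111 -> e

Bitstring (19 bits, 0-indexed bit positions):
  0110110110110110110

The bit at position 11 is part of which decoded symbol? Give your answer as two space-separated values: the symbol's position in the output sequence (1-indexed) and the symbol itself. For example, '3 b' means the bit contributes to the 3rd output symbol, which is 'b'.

Bit 0: prefix='0' -> emit 'k', reset
Bit 1: prefix='1' (no match yet)
Bit 2: prefix='11' (no match yet)
Bit 3: prefix='110' -> emit 'o', reset
Bit 4: prefix='1' (no match yet)
Bit 5: prefix='11' (no match yet)
Bit 6: prefix='110' -> emit 'o', reset
Bit 7: prefix='1' (no match yet)
Bit 8: prefix='11' (no match yet)
Bit 9: prefix='110' -> emit 'o', reset
Bit 10: prefix='1' (no match yet)
Bit 11: prefix='11' (no match yet)
Bit 12: prefix='110' -> emit 'o', reset
Bit 13: prefix='1' (no match yet)
Bit 14: prefix='11' (no match yet)
Bit 15: prefix='110' -> emit 'o', reset

Answer: 5 o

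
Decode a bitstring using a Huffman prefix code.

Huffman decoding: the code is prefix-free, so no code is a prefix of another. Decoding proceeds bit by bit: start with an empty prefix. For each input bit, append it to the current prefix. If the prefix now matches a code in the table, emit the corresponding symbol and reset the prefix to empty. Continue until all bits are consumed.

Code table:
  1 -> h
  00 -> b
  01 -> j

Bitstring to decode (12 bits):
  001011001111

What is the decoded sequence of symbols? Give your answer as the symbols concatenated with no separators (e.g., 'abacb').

Answer: bhjhbhhhh

Derivation:
Bit 0: prefix='0' (no match yet)
Bit 1: prefix='00' -> emit 'b', reset
Bit 2: prefix='1' -> emit 'h', reset
Bit 3: prefix='0' (no match yet)
Bit 4: prefix='01' -> emit 'j', reset
Bit 5: prefix='1' -> emit 'h', reset
Bit 6: prefix='0' (no match yet)
Bit 7: prefix='00' -> emit 'b', reset
Bit 8: prefix='1' -> emit 'h', reset
Bit 9: prefix='1' -> emit 'h', reset
Bit 10: prefix='1' -> emit 'h', reset
Bit 11: prefix='1' -> emit 'h', reset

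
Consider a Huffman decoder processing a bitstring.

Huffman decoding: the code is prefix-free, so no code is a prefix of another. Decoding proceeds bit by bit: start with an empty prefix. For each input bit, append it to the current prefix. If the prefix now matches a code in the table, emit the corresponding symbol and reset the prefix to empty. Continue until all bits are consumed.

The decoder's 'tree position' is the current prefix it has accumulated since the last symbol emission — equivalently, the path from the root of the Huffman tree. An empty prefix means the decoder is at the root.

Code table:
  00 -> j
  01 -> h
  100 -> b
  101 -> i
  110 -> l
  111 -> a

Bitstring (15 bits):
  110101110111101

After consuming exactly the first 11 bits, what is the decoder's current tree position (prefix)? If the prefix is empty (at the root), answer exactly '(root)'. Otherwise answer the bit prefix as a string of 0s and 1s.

Answer: 11

Derivation:
Bit 0: prefix='1' (no match yet)
Bit 1: prefix='11' (no match yet)
Bit 2: prefix='110' -> emit 'l', reset
Bit 3: prefix='1' (no match yet)
Bit 4: prefix='10' (no match yet)
Bit 5: prefix='101' -> emit 'i', reset
Bit 6: prefix='1' (no match yet)
Bit 7: prefix='11' (no match yet)
Bit 8: prefix='110' -> emit 'l', reset
Bit 9: prefix='1' (no match yet)
Bit 10: prefix='11' (no match yet)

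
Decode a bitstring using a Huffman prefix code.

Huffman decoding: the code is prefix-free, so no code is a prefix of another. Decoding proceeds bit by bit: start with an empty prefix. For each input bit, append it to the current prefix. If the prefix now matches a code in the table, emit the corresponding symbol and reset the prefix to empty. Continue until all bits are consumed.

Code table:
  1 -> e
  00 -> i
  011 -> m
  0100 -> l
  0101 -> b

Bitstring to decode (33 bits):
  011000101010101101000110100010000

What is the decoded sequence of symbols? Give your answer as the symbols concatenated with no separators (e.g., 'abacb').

Bit 0: prefix='0' (no match yet)
Bit 1: prefix='01' (no match yet)
Bit 2: prefix='011' -> emit 'm', reset
Bit 3: prefix='0' (no match yet)
Bit 4: prefix='00' -> emit 'i', reset
Bit 5: prefix='0' (no match yet)
Bit 6: prefix='01' (no match yet)
Bit 7: prefix='010' (no match yet)
Bit 8: prefix='0101' -> emit 'b', reset
Bit 9: prefix='0' (no match yet)
Bit 10: prefix='01' (no match yet)
Bit 11: prefix='010' (no match yet)
Bit 12: prefix='0101' -> emit 'b', reset
Bit 13: prefix='0' (no match yet)
Bit 14: prefix='01' (no match yet)
Bit 15: prefix='011' -> emit 'm', reset
Bit 16: prefix='0' (no match yet)
Bit 17: prefix='01' (no match yet)
Bit 18: prefix='010' (no match yet)
Bit 19: prefix='0100' -> emit 'l', reset
Bit 20: prefix='0' (no match yet)
Bit 21: prefix='01' (no match yet)
Bit 22: prefix='011' -> emit 'm', reset
Bit 23: prefix='0' (no match yet)
Bit 24: prefix='01' (no match yet)
Bit 25: prefix='010' (no match yet)
Bit 26: prefix='0100' -> emit 'l', reset
Bit 27: prefix='0' (no match yet)
Bit 28: prefix='01' (no match yet)
Bit 29: prefix='010' (no match yet)
Bit 30: prefix='0100' -> emit 'l', reset
Bit 31: prefix='0' (no match yet)
Bit 32: prefix='00' -> emit 'i', reset

Answer: mibbmlmlli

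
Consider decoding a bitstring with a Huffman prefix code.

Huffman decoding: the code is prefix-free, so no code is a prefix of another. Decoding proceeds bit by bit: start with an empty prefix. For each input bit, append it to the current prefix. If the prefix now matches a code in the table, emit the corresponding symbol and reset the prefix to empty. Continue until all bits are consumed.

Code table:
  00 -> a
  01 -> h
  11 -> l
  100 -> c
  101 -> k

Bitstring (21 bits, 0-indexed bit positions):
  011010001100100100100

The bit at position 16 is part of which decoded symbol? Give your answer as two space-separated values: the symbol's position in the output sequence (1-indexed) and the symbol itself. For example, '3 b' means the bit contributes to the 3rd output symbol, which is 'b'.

Bit 0: prefix='0' (no match yet)
Bit 1: prefix='01' -> emit 'h', reset
Bit 2: prefix='1' (no match yet)
Bit 3: prefix='10' (no match yet)
Bit 4: prefix='101' -> emit 'k', reset
Bit 5: prefix='0' (no match yet)
Bit 6: prefix='00' -> emit 'a', reset
Bit 7: prefix='0' (no match yet)
Bit 8: prefix='01' -> emit 'h', reset
Bit 9: prefix='1' (no match yet)
Bit 10: prefix='10' (no match yet)
Bit 11: prefix='100' -> emit 'c', reset
Bit 12: prefix='1' (no match yet)
Bit 13: prefix='10' (no match yet)
Bit 14: prefix='100' -> emit 'c', reset
Bit 15: prefix='1' (no match yet)
Bit 16: prefix='10' (no match yet)
Bit 17: prefix='100' -> emit 'c', reset
Bit 18: prefix='1' (no match yet)
Bit 19: prefix='10' (no match yet)
Bit 20: prefix='100' -> emit 'c', reset

Answer: 7 c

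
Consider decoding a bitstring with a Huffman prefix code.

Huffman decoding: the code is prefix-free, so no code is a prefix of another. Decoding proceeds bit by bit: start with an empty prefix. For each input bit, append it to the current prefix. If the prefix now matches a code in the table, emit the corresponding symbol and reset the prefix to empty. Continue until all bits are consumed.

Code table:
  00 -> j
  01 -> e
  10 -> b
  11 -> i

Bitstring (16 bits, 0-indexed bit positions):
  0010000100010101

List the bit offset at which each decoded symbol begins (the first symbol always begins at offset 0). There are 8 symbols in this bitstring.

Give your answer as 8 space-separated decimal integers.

Bit 0: prefix='0' (no match yet)
Bit 1: prefix='00' -> emit 'j', reset
Bit 2: prefix='1' (no match yet)
Bit 3: prefix='10' -> emit 'b', reset
Bit 4: prefix='0' (no match yet)
Bit 5: prefix='00' -> emit 'j', reset
Bit 6: prefix='0' (no match yet)
Bit 7: prefix='01' -> emit 'e', reset
Bit 8: prefix='0' (no match yet)
Bit 9: prefix='00' -> emit 'j', reset
Bit 10: prefix='0' (no match yet)
Bit 11: prefix='01' -> emit 'e', reset
Bit 12: prefix='0' (no match yet)
Bit 13: prefix='01' -> emit 'e', reset
Bit 14: prefix='0' (no match yet)
Bit 15: prefix='01' -> emit 'e', reset

Answer: 0 2 4 6 8 10 12 14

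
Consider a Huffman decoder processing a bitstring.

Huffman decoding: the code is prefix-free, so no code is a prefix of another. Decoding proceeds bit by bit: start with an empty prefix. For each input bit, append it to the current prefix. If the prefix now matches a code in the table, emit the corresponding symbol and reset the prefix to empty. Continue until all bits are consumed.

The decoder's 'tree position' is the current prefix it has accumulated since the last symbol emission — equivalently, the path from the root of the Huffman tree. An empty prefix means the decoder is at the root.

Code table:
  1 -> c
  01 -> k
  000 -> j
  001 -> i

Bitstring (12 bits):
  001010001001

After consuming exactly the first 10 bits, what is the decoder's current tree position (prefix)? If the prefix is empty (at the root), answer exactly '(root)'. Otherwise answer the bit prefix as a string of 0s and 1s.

Answer: 0

Derivation:
Bit 0: prefix='0' (no match yet)
Bit 1: prefix='00' (no match yet)
Bit 2: prefix='001' -> emit 'i', reset
Bit 3: prefix='0' (no match yet)
Bit 4: prefix='01' -> emit 'k', reset
Bit 5: prefix='0' (no match yet)
Bit 6: prefix='00' (no match yet)
Bit 7: prefix='000' -> emit 'j', reset
Bit 8: prefix='1' -> emit 'c', reset
Bit 9: prefix='0' (no match yet)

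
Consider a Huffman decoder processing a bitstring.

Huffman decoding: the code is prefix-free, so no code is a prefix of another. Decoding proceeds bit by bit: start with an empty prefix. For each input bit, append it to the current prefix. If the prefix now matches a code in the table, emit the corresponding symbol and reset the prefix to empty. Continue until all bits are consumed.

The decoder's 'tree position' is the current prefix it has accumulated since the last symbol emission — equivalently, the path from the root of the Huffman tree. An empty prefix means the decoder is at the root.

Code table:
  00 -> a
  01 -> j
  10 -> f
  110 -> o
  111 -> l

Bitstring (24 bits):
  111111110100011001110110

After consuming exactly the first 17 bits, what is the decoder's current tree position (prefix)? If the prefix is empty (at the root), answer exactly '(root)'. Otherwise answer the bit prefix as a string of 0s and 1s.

Bit 0: prefix='1' (no match yet)
Bit 1: prefix='11' (no match yet)
Bit 2: prefix='111' -> emit 'l', reset
Bit 3: prefix='1' (no match yet)
Bit 4: prefix='11' (no match yet)
Bit 5: prefix='111' -> emit 'l', reset
Bit 6: prefix='1' (no match yet)
Bit 7: prefix='11' (no match yet)
Bit 8: prefix='110' -> emit 'o', reset
Bit 9: prefix='1' (no match yet)
Bit 10: prefix='10' -> emit 'f', reset
Bit 11: prefix='0' (no match yet)
Bit 12: prefix='00' -> emit 'a', reset
Bit 13: prefix='1' (no match yet)
Bit 14: prefix='11' (no match yet)
Bit 15: prefix='110' -> emit 'o', reset
Bit 16: prefix='0' (no match yet)

Answer: 0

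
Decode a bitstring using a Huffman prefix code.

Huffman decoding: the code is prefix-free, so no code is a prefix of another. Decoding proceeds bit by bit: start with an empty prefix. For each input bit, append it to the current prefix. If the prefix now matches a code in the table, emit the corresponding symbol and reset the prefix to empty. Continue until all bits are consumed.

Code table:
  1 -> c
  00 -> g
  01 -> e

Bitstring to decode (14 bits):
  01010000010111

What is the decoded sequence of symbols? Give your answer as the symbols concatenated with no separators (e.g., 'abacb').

Answer: eeggeecc

Derivation:
Bit 0: prefix='0' (no match yet)
Bit 1: prefix='01' -> emit 'e', reset
Bit 2: prefix='0' (no match yet)
Bit 3: prefix='01' -> emit 'e', reset
Bit 4: prefix='0' (no match yet)
Bit 5: prefix='00' -> emit 'g', reset
Bit 6: prefix='0' (no match yet)
Bit 7: prefix='00' -> emit 'g', reset
Bit 8: prefix='0' (no match yet)
Bit 9: prefix='01' -> emit 'e', reset
Bit 10: prefix='0' (no match yet)
Bit 11: prefix='01' -> emit 'e', reset
Bit 12: prefix='1' -> emit 'c', reset
Bit 13: prefix='1' -> emit 'c', reset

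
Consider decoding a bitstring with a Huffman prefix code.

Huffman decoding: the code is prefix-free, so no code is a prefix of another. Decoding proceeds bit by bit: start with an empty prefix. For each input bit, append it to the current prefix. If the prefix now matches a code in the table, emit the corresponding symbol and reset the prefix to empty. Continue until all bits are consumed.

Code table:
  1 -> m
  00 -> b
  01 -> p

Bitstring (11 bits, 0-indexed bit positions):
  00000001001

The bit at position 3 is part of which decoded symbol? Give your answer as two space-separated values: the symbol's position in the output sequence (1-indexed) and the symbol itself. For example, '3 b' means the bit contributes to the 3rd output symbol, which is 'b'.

Bit 0: prefix='0' (no match yet)
Bit 1: prefix='00' -> emit 'b', reset
Bit 2: prefix='0' (no match yet)
Bit 3: prefix='00' -> emit 'b', reset
Bit 4: prefix='0' (no match yet)
Bit 5: prefix='00' -> emit 'b', reset
Bit 6: prefix='0' (no match yet)
Bit 7: prefix='01' -> emit 'p', reset

Answer: 2 b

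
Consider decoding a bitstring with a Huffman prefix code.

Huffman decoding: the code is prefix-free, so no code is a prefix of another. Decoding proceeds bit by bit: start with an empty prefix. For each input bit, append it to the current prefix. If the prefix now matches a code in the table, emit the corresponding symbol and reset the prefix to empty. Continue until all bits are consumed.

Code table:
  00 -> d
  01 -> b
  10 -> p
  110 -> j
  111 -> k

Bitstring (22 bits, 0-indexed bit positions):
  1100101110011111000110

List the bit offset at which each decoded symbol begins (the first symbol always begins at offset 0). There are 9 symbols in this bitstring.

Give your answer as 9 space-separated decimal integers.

Answer: 0 3 5 7 10 12 15 17 19

Derivation:
Bit 0: prefix='1' (no match yet)
Bit 1: prefix='11' (no match yet)
Bit 2: prefix='110' -> emit 'j', reset
Bit 3: prefix='0' (no match yet)
Bit 4: prefix='01' -> emit 'b', reset
Bit 5: prefix='0' (no match yet)
Bit 6: prefix='01' -> emit 'b', reset
Bit 7: prefix='1' (no match yet)
Bit 8: prefix='11' (no match yet)
Bit 9: prefix='110' -> emit 'j', reset
Bit 10: prefix='0' (no match yet)
Bit 11: prefix='01' -> emit 'b', reset
Bit 12: prefix='1' (no match yet)
Bit 13: prefix='11' (no match yet)
Bit 14: prefix='111' -> emit 'k', reset
Bit 15: prefix='1' (no match yet)
Bit 16: prefix='10' -> emit 'p', reset
Bit 17: prefix='0' (no match yet)
Bit 18: prefix='00' -> emit 'd', reset
Bit 19: prefix='1' (no match yet)
Bit 20: prefix='11' (no match yet)
Bit 21: prefix='110' -> emit 'j', reset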